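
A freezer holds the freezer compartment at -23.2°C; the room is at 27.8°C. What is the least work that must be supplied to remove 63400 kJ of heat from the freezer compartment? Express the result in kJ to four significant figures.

12940 kJ

In absolute terms T_C = 249.95 K and T_H = 300.95 K, so ΔT = 51.00 K.
The reversible limit is COP_R = T_C/ΔT = 4.901, so W_min = Q_C/COP = Q_C·ΔT/T_C.
W_min = 63400 × 51.00/249.95 = 12940 kJ.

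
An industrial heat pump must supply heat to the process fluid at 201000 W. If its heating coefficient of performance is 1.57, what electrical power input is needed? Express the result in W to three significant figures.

Ẇ = Q̇_H/COP_HP = 201000/1.57 = 128000 W.

128000 W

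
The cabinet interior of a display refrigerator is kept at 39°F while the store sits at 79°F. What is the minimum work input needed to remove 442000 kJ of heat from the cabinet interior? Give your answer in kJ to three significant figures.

In absolute terms T_C = 277.04 K and T_H = 299.26 K, so ΔT = 22.22 K.
The reversible limit is COP_R = T_C/ΔT = 12.47, so W_min = Q_C/COP = Q_C·ΔT/T_C.
W_min = 442000 × 22.22/277.04 = 35450 kJ.

35500 kJ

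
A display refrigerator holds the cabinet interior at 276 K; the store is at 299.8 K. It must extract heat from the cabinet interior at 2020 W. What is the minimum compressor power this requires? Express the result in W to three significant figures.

The reservoir spacing is ΔT = 299.8 − 276 = 23.80 K.
COP_Carnot = T_C/ΔT = 276.00/23.80 = 11.60.
Ẇ_min = Q̇/COP_Carnot = 2020/11.60 = 174.2 W.

174 W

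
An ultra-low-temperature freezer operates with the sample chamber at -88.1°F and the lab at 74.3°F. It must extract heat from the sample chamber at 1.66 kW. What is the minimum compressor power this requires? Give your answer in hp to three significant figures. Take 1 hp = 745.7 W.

In absolute terms T_C = 206.43 K and T_H = 296.65 K, so ΔT = 90.22 K.
COP_Carnot = T_C/ΔT = 206.43/90.22 = 2.288.
Ẇ_min = Q̇/COP_Carnot = 1.660/2.288 = 0.7255 kW = 0.9729 hp.

0.973 hp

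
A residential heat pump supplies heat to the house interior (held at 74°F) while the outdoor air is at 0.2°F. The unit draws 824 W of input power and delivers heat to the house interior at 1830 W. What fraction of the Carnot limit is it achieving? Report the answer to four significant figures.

COP_actual = Q̇_H/Ẇ = 1830/824.0 = 2.221.
In absolute terms T_C = 255.48 K and T_H = 296.48 K, so ΔT = 41.00 K.
COP_Carnot = T_H/ΔT = 296.48/41.00 = 7.231.
η_II = COP_actual/COP_Carnot = 2.221/7.231 = 0.3071.

0.3071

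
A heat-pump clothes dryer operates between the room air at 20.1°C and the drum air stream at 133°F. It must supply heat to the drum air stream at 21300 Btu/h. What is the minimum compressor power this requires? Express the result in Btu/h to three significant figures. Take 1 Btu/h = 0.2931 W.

2330 Btu/h

In absolute terms T_C = 293.25 K and T_H = 329.26 K, so ΔT = 36.01 K.
COP_Carnot = T_H/ΔT = 329.26/36.01 = 9.143.
Ẇ_min = Q̇/COP_Carnot = 21300/9.143 = 2330 Btu/h.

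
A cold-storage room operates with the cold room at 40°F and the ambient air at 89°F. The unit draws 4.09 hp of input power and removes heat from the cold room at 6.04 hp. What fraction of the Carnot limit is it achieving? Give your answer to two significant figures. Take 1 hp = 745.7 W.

0.14

COP_actual = Q̇_C/Ẇ = 6.040/4.090 = 1.477.
In absolute terms T_C = 277.59 K and T_H = 304.82 K, so ΔT = 27.22 K.
COP_Carnot = T_C/ΔT = 277.59/27.22 = 10.20.
η_II = COP_actual/COP_Carnot = 1.477/10.20 = 0.1448.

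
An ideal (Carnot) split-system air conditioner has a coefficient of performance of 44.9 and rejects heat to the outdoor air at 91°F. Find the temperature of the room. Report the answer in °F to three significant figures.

79.0 °F

For a Carnot refrigerator COP_R = T_C/(T_H − T_C), so T_C = COP·T_H/(1 + COP).
With T_H = 305.93 K, T_C = 44.9 × 305.93/45.90 = 299.26 K.
Converting, 299.26 K = 79.00°F.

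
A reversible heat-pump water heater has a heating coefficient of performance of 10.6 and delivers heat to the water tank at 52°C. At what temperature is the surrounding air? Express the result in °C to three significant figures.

21.3 °C

COP_HP = T_H/(T_H − T_C) gives T_H − T_C = T_H/COP.
With T_H = 325.15 K, T_C = 325.15 × (1 − 1/10.6) = 294.48 K.
Converting, 294.48 K = 21.33°C.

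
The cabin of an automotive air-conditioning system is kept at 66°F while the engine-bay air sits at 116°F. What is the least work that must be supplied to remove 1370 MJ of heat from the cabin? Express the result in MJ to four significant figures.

130.3 MJ

In absolute terms T_C = 292.04 K and T_H = 319.82 K, so ΔT = 27.78 K.
The reversible limit is COP_R = T_C/ΔT = 10.51, so W_min = Q_C/COP = Q_C·ΔT/T_C.
W_min = 1370 × 27.78/292.04 = 130.3 MJ.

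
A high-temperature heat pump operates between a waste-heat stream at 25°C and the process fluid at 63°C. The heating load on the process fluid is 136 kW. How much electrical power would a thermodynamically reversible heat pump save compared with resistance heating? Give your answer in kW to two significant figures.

120 kW

In absolute terms T_C = 298.15 K and T_H = 336.15 K, so ΔT = 38.00 K.
COP_Carnot = T_H/ΔT = 336.15/38.00 = 8.846.
Resistance heating needs Ẇ_res = Q̇_H = 136.0 kW; the reversible heat pump needs only Ẇ_hp = Q̇_H/COP = 15.37 kW.
Saving = 136.0 − 15.37 = 120.6 kW.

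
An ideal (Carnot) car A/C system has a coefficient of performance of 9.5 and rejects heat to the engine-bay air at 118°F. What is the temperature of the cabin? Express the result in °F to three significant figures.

For a Carnot refrigerator COP_R = T_C/(T_H − T_C), so T_C = COP·T_H/(1 + COP).
With T_H = 320.93 K, T_C = 9.5 × 320.93/10.50 = 290.36 K.
Converting, 290.36 K = 62.98°F.

63.0 °F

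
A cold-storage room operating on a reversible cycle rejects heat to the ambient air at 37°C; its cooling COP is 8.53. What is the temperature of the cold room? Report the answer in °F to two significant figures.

40 °F

For a Carnot refrigerator COP_R = T_C/(T_H − T_C), so T_C = COP·T_H/(1 + COP).
With T_H = 310.15 K, T_C = 8.53 × 310.15/9.530 = 277.61 K.
Converting, 277.61 K = 40.02°F.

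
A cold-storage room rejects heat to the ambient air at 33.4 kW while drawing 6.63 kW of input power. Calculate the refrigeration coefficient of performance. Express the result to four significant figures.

The first law gives Q̇_H = Q̇_C + Ẇ, so the three rates are Q̇_C = 26.77, Q̇_H = 33.40, Ẇ = 6.630 kW.
COP_R = Q̇_C/Ẇ = 26.77/6.630 = 4.038.

4.038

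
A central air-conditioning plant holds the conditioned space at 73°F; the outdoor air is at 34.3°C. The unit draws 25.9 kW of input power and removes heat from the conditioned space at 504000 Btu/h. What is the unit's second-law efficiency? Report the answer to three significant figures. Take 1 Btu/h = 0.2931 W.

Converting, Q̇_C = 504000 Btu/h = 147.7 kW, so COP_actual = Q̇_C/Ẇ = 147.7/25.90 = 5.704.
In absolute terms T_C = 295.93 K and T_H = 307.45 K, so ΔT = 11.52 K.
COP_Carnot = T_C/ΔT = 295.93/11.52 = 25.68.
η_II = COP_actual/COP_Carnot = 5.704/25.68 = 0.2221.

0.222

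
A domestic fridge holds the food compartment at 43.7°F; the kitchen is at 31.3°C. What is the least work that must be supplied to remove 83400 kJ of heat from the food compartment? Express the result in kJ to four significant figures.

7396 kJ

In absolute terms T_C = 279.65 K and T_H = 304.45 K, so ΔT = 24.80 K.
The reversible limit is COP_R = T_C/ΔT = 11.28, so W_min = Q_C/COP = Q_C·ΔT/T_C.
W_min = 83400 × 24.80/279.65 = 7396 kJ.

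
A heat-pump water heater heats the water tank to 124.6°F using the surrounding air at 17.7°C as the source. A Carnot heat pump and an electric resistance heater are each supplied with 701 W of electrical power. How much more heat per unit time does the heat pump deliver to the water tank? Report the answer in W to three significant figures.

6040 W

In absolute terms T_C = 290.85 K and T_H = 324.59 K, so ΔT = 33.74 K.
COP_Carnot = T_H/ΔT = 324.59/33.74 = 9.619.
The heat pump delivers Q̇_H = COP × Ẇ = 6743 W; the resistance heater delivers Ẇ = 701.0 W.
Extra = (COP − 1)·Ẇ = 6042 W.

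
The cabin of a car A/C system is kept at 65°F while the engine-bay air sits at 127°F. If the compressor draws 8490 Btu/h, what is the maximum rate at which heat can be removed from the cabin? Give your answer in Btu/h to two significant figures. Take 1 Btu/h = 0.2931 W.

72000 Btu/h

In absolute terms T_C = 291.48 K and T_H = 325.93 K, so ΔT = 34.44 K.
COP_Carnot = T_C/ΔT = 291.48/34.44 = 8.462.
Q̇_max = COP_Carnot × Ẇ = 8.462 × 8490 Btu/h = 71850 Btu/h.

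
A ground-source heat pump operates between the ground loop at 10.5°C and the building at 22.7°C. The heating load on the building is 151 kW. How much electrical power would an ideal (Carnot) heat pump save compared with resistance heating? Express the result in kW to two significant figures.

In absolute terms T_C = 283.65 K and T_H = 295.85 K, so ΔT = 12.20 K.
COP_Carnot = T_H/ΔT = 295.85/12.20 = 24.25.
Resistance heating needs Ẇ_res = Q̇_H = 151.0 kW; the reversible heat pump needs only Ẇ_hp = Q̇_H/COP = 6.227 kW.
Saving = 151.0 − 6.227 = 144.8 kW.

140 kW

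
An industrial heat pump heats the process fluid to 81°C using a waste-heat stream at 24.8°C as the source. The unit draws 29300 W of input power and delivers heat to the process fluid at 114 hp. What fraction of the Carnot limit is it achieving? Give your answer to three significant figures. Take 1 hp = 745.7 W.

Converting, Q̇_H = 114.0 hp = 85010 W, so COP_actual = Q̇_H/Ẇ = 85010/29300 = 2.901.
In absolute terms T_C = 297.95 K and T_H = 354.15 K, so ΔT = 56.20 K.
COP_Carnot = T_H/ΔT = 354.15/56.20 = 6.302.
η_II = COP_actual/COP_Carnot = 2.901/6.302 = 0.4604.

0.460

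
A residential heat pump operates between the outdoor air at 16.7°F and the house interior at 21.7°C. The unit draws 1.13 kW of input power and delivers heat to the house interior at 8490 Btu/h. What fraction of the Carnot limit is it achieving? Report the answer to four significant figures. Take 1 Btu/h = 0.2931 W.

Converting, Q̇_H = 8490 Btu/h = 2.488 kW, so COP_actual = Q̇_H/Ẇ = 2.488/1.130 = 2.202.
In absolute terms T_C = 264.65 K and T_H = 294.85 K, so ΔT = 30.20 K.
COP_Carnot = T_H/ΔT = 294.85/30.20 = 9.763.
η_II = COP_actual/COP_Carnot = 2.202/9.763 = 0.2256.

0.2256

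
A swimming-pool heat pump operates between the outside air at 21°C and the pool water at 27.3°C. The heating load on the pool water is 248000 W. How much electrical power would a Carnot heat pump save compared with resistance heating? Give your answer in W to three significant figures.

In absolute terms T_C = 294.15 K and T_H = 300.45 K, so ΔT = 6.300 K.
COP_Carnot = T_H/ΔT = 300.45/6.300 = 47.69.
Resistance heating needs Ẇ_res = Q̇_H = 248000 W; the reversible heat pump needs only Ẇ_hp = Q̇_H/COP = 5200 W.
Saving = 248000 − 5200 = 242800 W.

243000 W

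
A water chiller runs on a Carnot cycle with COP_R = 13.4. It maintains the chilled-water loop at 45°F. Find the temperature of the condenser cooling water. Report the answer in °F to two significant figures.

COP_R = T_C/(T_H − T_C) gives T_H − T_C = T_C/COP.
With T_C = 280.37 K, T_H = 280.37 × (1 + 1/13.4) = 301.30 K.
Converting, 301.30 K = 82.66°F.

83 °F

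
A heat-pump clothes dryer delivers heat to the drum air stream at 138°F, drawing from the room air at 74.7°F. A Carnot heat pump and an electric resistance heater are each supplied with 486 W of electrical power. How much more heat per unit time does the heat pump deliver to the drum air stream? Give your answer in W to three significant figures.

In absolute terms T_C = 296.87 K and T_H = 332.04 K, so ΔT = 35.17 K.
COP_Carnot = T_H/ΔT = 332.04/35.17 = 9.442.
The heat pump delivers Q̇_H = COP × Ẇ = 4589 W; the resistance heater delivers Ẇ = 486.0 W.
Extra = (COP − 1)·Ẇ = 4103 W.

4100 W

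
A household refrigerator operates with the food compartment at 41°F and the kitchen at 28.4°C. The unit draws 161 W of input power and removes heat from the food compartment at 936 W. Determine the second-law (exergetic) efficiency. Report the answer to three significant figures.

0.489

COP_actual = Q̇_C/Ẇ = 936.0/161.0 = 5.814.
In absolute terms T_C = 278.15 K and T_H = 301.55 K, so ΔT = 23.40 K.
COP_Carnot = T_C/ΔT = 278.15/23.40 = 11.89.
η_II = COP_actual/COP_Carnot = 5.814/11.89 = 0.4891.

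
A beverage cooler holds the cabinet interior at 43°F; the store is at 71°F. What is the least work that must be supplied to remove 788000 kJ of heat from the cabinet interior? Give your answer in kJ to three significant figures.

In absolute terms T_C = 279.26 K and T_H = 294.82 K, so ΔT = 15.56 K.
The reversible limit is COP_R = T_C/ΔT = 17.95, so W_min = Q_C/COP = Q_C·ΔT/T_C.
W_min = 788000 × 15.56/279.26 = 43890 kJ.

43900 kJ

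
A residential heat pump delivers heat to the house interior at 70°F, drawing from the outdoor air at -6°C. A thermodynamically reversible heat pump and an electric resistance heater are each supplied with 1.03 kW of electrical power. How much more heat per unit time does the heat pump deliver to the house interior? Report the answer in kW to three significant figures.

In absolute terms T_C = 267.15 K and T_H = 294.26 K, so ΔT = 27.11 K.
COP_Carnot = T_H/ΔT = 294.26/27.11 = 10.85.
The heat pump delivers Q̇_H = COP × Ẇ = 11.18 kW; the resistance heater delivers Ẇ = 1.030 kW.
Extra = (COP − 1)·Ẇ = 10.15 kW.

10.1 kW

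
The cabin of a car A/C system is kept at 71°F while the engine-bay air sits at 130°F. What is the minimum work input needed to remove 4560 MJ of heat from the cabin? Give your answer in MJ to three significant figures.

In absolute terms T_C = 294.82 K and T_H = 327.59 K, so ΔT = 32.78 K.
The reversible limit is COP_R = T_C/ΔT = 8.994, so W_min = Q_C/COP = Q_C·ΔT/T_C.
W_min = 4560 × 32.78/294.82 = 507.0 MJ.

507 MJ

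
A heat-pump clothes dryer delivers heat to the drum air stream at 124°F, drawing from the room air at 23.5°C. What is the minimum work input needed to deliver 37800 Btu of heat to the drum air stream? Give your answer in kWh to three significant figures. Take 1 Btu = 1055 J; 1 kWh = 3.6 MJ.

In absolute terms T_C = 296.65 K and T_H = 324.26 K, so ΔT = 27.61 K.
The reversible limit is COP_HP = T_H/ΔT = 11.74, so W_min = Q_H/COP = Q_H·ΔT/T_H.
W_min = 37800 × 27.61/324.26 = 3219 Btu = 0.9433 kWh.

0.943 kWh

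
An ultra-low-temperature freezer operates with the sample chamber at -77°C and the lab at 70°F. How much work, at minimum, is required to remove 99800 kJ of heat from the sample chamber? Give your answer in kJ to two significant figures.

In absolute terms T_C = 196.15 K and T_H = 294.26 K, so ΔT = 98.11 K.
The reversible limit is COP_R = T_C/ΔT = 1.999, so W_min = Q_C/COP = Q_C·ΔT/T_C.
W_min = 99800 × 98.11/196.15 = 49920 kJ.

50000 kJ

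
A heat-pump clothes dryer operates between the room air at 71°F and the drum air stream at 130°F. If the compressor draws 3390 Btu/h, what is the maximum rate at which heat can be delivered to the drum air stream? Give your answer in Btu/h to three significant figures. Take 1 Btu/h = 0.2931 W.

In absolute terms T_C = 294.82 K and T_H = 327.59 K, so ΔT = 32.78 K.
COP_Carnot = T_H/ΔT = 327.59/32.78 = 9.994.
Q̇_max = COP_Carnot × Ẇ = 9.994 × 3390 Btu/h = 33880 Btu/h.

33900 Btu/h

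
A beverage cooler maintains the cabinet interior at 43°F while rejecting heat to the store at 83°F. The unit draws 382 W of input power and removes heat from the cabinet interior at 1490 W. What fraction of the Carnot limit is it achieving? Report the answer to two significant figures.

COP_actual = Q̇_C/Ẇ = 1490/382.0 = 3.901.
In absolute terms T_C = 279.26 K and T_H = 301.48 K, so ΔT = 22.22 K.
COP_Carnot = T_C/ΔT = 279.26/22.22 = 12.57.
η_II = COP_actual/COP_Carnot = 3.901/12.57 = 0.3104.

0.31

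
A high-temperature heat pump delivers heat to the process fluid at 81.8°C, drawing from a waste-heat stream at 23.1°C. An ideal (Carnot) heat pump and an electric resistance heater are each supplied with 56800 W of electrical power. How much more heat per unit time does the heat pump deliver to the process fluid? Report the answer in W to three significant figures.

287000 W

In absolute terms T_C = 296.25 K and T_H = 354.95 K, so ΔT = 58.70 K.
COP_Carnot = T_H/ΔT = 354.95/58.70 = 6.047.
The heat pump delivers Q̇_H = COP × Ẇ = 343500 W; the resistance heater delivers Ẇ = 56800 W.
Extra = (COP − 1)·Ẇ = 286700 W.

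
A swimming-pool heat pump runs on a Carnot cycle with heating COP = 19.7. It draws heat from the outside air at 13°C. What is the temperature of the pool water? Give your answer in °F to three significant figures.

COP_HP = T_H/(T_H − T_C) rearranges to T_H = COP·T_C/(COP − 1).
With T_C = 286.15 K, T_H = 19.7 × 286.15/18.70 = 301.45 K.
Converting, 301.45 K = 82.94°F.

82.9 °F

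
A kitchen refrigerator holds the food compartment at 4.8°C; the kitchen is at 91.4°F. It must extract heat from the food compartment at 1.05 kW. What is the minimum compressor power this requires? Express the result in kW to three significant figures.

In absolute terms T_C = 277.95 K and T_H = 306.15 K, so ΔT = 28.20 K.
COP_Carnot = T_C/ΔT = 277.95/28.20 = 9.856.
Ẇ_min = Q̇/COP_Carnot = 1.050/9.856 = 0.1065 kW.

0.107 kW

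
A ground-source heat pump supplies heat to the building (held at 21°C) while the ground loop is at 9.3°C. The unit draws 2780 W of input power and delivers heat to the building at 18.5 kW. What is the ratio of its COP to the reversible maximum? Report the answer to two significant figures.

0.26

Converting, Q̇_H = 18.50 kW = 18500 W, so COP_actual = Q̇_H/Ẇ = 18500/2780 = 6.655.
In absolute terms T_C = 282.45 K and T_H = 294.15 K, so ΔT = 11.70 K.
COP_Carnot = T_H/ΔT = 294.15/11.70 = 25.14.
η_II = COP_actual/COP_Carnot = 6.655/25.14 = 0.2647.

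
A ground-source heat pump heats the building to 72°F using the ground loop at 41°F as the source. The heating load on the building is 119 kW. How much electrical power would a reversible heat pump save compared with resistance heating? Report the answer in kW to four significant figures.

112.1 kW

In absolute terms T_C = 278.15 K and T_H = 295.37 K, so ΔT = 17.22 K.
COP_Carnot = T_H/ΔT = 295.37/17.22 = 17.15.
Resistance heating needs Ẇ_res = Q̇_H = 119.0 kW; the reversible heat pump needs only Ẇ_hp = Q̇_H/COP = 6.939 kW.
Saving = 119.0 − 6.939 = 112.1 kW.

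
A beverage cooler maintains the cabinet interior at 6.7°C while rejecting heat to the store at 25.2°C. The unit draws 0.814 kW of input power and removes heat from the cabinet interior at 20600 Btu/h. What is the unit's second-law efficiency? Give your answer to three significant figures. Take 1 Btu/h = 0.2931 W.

0.490

Converting, Q̇_C = 20600 Btu/h = 6.038 kW, so COP_actual = Q̇_C/Ẇ = 6.038/0.8140 = 7.418.
In absolute terms T_C = 279.85 K and T_H = 298.35 K, so ΔT = 18.50 K.
COP_Carnot = T_C/ΔT = 279.85/18.50 = 15.13.
η_II = COP_actual/COP_Carnot = 7.418/15.13 = 0.4903.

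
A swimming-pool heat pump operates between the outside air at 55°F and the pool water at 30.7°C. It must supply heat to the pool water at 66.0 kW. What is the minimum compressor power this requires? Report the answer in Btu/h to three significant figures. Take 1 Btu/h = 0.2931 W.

In absolute terms T_C = 285.93 K and T_H = 303.85 K, so ΔT = 17.92 K.
COP_Carnot = T_H/ΔT = 303.85/17.92 = 16.95.
Ẇ_min = Q̇/COP_Carnot = 66.00/16.95 = 3.893 kW = 13280 Btu/h.

13300 Btu/h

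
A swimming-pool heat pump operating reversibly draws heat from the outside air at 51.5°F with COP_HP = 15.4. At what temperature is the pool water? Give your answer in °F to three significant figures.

87.0 °F

COP_HP = T_H/(T_H − T_C) rearranges to T_H = COP·T_C/(COP − 1).
With T_C = 283.98 K, T_H = 15.4 × 283.98/14.40 = 303.70 K.
Converting, 303.70 K = 87.00°F.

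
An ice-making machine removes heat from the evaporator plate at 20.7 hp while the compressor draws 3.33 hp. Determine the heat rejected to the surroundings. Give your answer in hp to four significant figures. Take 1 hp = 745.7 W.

24.03 hp

For a cyclic device the first law requires Q̇_H = Q̇_C + Ẇ.
Q̇_H = Q̇_C + Ẇ = 24.03 hp.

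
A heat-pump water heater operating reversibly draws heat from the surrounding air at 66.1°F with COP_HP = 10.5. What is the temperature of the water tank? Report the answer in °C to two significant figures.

COP_HP = T_H/(T_H − T_C) rearranges to T_H = COP·T_C/(COP − 1).
With T_C = 292.09 K, T_H = 10.5 × 292.09/9.500 = 322.84 K.
Converting, 322.84 K = 49.69°C.

50 °C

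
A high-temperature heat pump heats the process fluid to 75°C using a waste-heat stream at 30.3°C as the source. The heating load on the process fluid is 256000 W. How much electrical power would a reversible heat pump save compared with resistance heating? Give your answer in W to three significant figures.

223000 W

In absolute terms T_C = 303.45 K and T_H = 348.15 K, so ΔT = 44.70 K.
COP_Carnot = T_H/ΔT = 348.15/44.70 = 7.789.
Resistance heating needs Ẇ_res = Q̇_H = 256000 W; the reversible heat pump needs only Ẇ_hp = Q̇_H/COP = 32870 W.
Saving = 256000 − 32870 = 223100 W.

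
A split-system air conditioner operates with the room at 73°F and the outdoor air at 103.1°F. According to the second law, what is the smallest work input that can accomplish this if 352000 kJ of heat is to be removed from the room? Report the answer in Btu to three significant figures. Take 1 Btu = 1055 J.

18900 Btu

In absolute terms T_C = 295.93 K and T_H = 312.65 K, so ΔT = 16.72 K.
The reversible limit is COP_R = T_C/ΔT = 17.70, so W_min = Q_C/COP = Q_C·ΔT/T_C.
W_min = 352000 × 16.72/295.93 = 19890 kJ = 18850 Btu.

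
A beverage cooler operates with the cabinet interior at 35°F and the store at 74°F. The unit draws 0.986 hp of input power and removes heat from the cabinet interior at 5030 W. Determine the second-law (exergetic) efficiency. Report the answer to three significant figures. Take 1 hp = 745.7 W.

0.539

Converting, Q̇_C = 5030 W = 6.745 hp, so COP_actual = Q̇_C/Ẇ = 6.745/0.9860 = 6.841.
In absolute terms T_C = 274.82 K and T_H = 296.48 K, so ΔT = 21.67 K.
COP_Carnot = T_C/ΔT = 274.82/21.67 = 12.68.
η_II = COP_actual/COP_Carnot = 6.841/12.68 = 0.5394.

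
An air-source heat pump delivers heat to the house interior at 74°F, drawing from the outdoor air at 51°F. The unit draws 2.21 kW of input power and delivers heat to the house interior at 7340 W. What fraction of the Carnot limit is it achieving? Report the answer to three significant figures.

Converting, Q̇_H = 7340 W = 7.340 kW, so COP_actual = Q̇_H/Ẇ = 7.340/2.210 = 3.321.
In absolute terms T_C = 283.71 K and T_H = 296.48 K, so ΔT = 12.78 K.
COP_Carnot = T_H/ΔT = 296.48/12.78 = 23.20.
η_II = COP_actual/COP_Carnot = 3.321/23.20 = 0.1431.

0.143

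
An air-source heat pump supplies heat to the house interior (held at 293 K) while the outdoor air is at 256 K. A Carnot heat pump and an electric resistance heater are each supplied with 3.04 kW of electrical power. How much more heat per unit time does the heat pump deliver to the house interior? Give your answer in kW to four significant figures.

21.03 kW

The reservoir spacing is ΔT = 293 − 256 = 37.00 K.
COP_Carnot = T_H/ΔT = 293.00/37.00 = 7.919.
The heat pump delivers Q̇_H = COP × Ẇ = 24.07 kW; the resistance heater delivers Ẇ = 3.040 kW.
Extra = (COP − 1)·Ẇ = 21.03 kW.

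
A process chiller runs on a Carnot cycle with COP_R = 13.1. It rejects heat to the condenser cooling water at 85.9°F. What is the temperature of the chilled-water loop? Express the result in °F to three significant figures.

47.2 °F

For a Carnot refrigerator COP_R = T_C/(T_H − T_C), so T_C = COP·T_H/(1 + COP).
With T_H = 303.09 K, T_C = 13.1 × 303.09/14.10 = 281.60 K.
Converting, 281.60 K = 47.21°F.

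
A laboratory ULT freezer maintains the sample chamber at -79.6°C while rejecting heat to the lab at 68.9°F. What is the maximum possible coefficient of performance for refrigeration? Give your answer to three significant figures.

1.93

In absolute terms T_C = 193.55 K and T_H = 293.65 K, so ΔT = 100.1 K.
For a reversible cycle, COP_Carnot = T_C/ΔT = 193.55/100.1 = 1.934.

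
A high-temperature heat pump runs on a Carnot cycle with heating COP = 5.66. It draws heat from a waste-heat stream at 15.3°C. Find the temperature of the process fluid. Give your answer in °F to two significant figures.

170 °F

COP_HP = T_H/(T_H − T_C) rearranges to T_H = COP·T_C/(COP − 1).
With T_C = 288.45 K, T_H = 5.66 × 288.45/4.660 = 350.35 K.
Converting, 350.35 K = 170.96°F.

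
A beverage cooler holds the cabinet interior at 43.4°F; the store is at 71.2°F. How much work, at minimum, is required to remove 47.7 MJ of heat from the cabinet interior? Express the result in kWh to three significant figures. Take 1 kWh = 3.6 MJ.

In absolute terms T_C = 279.48 K and T_H = 294.93 K, so ΔT = 15.44 K.
The reversible limit is COP_R = T_C/ΔT = 18.10, so W_min = Q_C/COP = Q_C·ΔT/T_C.
W_min = 47.70 × 15.44/279.48 = 2.636 MJ = 0.7322 kWh.

0.732 kWh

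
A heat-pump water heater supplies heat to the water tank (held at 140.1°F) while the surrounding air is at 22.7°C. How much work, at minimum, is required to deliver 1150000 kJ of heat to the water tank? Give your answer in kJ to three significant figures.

129000 kJ

In absolute terms T_C = 295.85 K and T_H = 333.21 K, so ΔT = 37.36 K.
The reversible limit is COP_HP = T_H/ΔT = 8.920, so W_min = Q_H/COP = Q_H·ΔT/T_H.
W_min = 1150000 × 37.36/333.21 = 128900 kJ.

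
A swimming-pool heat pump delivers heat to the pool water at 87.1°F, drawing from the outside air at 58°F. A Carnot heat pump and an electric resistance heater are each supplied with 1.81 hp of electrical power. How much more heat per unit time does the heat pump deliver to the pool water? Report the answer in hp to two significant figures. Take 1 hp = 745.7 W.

32 hp

In absolute terms T_C = 287.59 K and T_H = 303.76 K, so ΔT = 16.17 K.
COP_Carnot = T_H/ΔT = 303.76/16.17 = 18.79.
The heat pump delivers Q̇_H = COP × Ẇ = 34.01 hp; the resistance heater delivers Ẇ = 1.810 hp.
Extra = (COP − 1)·Ẇ = 32.20 hp.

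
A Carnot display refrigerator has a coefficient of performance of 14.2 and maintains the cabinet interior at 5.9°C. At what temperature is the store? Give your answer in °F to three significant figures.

COP_R = T_C/(T_H − T_C) gives T_H − T_C = T_C/COP.
With T_C = 279.05 K, T_H = 279.05 × (1 + 1/14.2) = 298.70 K.
Converting, 298.70 K = 77.99°F.

78.0 °F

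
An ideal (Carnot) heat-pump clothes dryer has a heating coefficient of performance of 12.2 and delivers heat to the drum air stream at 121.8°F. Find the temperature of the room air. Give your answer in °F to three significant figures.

74.1 °F

COP_HP = T_H/(T_H − T_C) gives T_H − T_C = T_H/COP.
With T_H = 323.04 K, T_C = 323.04 × (1 − 1/12.2) = 296.56 K.
Converting, 296.56 K = 74.14°F.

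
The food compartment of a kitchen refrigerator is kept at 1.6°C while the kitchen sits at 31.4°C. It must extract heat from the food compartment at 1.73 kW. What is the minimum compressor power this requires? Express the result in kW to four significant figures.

0.1876 kW

In absolute terms T_C = 274.75 K and T_H = 304.55 K, so ΔT = 29.80 K.
COP_Carnot = T_C/ΔT = 274.75/29.80 = 9.220.
Ẇ_min = Q̇/COP_Carnot = 1.730/9.220 = 0.1876 kW.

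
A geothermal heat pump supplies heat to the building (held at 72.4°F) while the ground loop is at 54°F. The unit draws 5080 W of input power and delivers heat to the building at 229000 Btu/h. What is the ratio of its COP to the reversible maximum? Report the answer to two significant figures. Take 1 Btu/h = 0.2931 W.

0.46

Converting, Q̇_H = 229000 Btu/h = 67120 W, so COP_actual = Q̇_H/Ẇ = 67120/5080 = 13.21.
In absolute terms T_C = 285.37 K and T_H = 295.59 K, so ΔT = 10.22 K.
COP_Carnot = T_H/ΔT = 295.59/10.22 = 28.92.
η_II = COP_actual/COP_Carnot = 13.21/28.92 = 0.4569.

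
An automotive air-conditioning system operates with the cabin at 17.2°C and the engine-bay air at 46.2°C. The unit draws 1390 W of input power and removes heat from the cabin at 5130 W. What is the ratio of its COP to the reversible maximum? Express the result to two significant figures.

COP_actual = Q̇_C/Ẇ = 5130/1390 = 3.691.
In absolute terms T_C = 290.35 K and T_H = 319.35 K, so ΔT = 29.00 K.
COP_Carnot = T_C/ΔT = 290.35/29.00 = 10.01.
η_II = COP_actual/COP_Carnot = 3.691/10.01 = 0.3686.

0.37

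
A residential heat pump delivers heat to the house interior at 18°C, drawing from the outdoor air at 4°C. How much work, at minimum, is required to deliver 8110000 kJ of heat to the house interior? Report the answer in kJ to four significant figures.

390000 kJ

In absolute terms T_C = 277.15 K and T_H = 291.15 K, so ΔT = 14.00 K.
The reversible limit is COP_HP = T_H/ΔT = 20.80, so W_min = Q_H/COP = Q_H·ΔT/T_H.
W_min = 8110000 × 14.00/291.15 = 390000 kJ.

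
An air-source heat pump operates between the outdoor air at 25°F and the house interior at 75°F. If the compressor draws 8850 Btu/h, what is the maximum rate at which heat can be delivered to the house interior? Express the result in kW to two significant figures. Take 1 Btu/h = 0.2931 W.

28 kW

In absolute terms T_C = 269.26 K and T_H = 297.04 K, so ΔT = 27.78 K.
COP_Carnot = T_H/ΔT = 297.04/27.78 = 10.69.
Q̇_max = COP_Carnot × Ẇ = 10.69 × 8850 Btu/h = 94640 Btu/h = 27.74 kW.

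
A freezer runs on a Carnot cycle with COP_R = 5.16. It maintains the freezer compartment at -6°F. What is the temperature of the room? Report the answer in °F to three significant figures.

81.9 °F

COP_R = T_C/(T_H − T_C) gives T_H − T_C = T_C/COP.
With T_C = 252.04 K, T_H = 252.04 × (1 + 1/5.16) = 300.88 K.
Converting, 300.88 K = 81.92°F.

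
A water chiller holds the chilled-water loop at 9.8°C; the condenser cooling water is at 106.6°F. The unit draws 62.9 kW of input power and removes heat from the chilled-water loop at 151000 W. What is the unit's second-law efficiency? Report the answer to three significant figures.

Converting, Q̇_C = 151000 W = 151.0 kW, so COP_actual = Q̇_C/Ẇ = 151.0/62.90 = 2.401.
In absolute terms T_C = 282.95 K and T_H = 314.59 K, so ΔT = 31.64 K.
COP_Carnot = T_C/ΔT = 282.95/31.64 = 8.942.
η_II = COP_actual/COP_Carnot = 2.401/8.942 = 0.2685.

0.268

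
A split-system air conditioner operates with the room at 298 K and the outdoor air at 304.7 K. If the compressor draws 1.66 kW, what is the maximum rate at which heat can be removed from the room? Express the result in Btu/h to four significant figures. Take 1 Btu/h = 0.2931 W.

251900 Btu/h

The reservoir spacing is ΔT = 304.7 − 298 = 6.700 K.
COP_Carnot = T_C/ΔT = 298.00/6.700 = 44.48.
Q̇_max = COP_Carnot × Ẇ = 44.48 × 1.660 kW = 73.83 kW = 251900 Btu/h.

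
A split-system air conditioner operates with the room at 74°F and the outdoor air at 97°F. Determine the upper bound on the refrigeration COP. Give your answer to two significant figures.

23

In absolute terms T_C = 296.48 K and T_H = 309.26 K, so ΔT = 12.78 K.
For a reversible cycle, COP_Carnot = T_C/ΔT = 296.48/12.78 = 23.20.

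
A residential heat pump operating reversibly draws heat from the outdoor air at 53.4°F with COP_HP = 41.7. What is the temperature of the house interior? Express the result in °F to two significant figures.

66 °F

COP_HP = T_H/(T_H − T_C) rearranges to T_H = COP·T_C/(COP − 1).
With T_C = 285.04 K, T_H = 41.7 × 285.04/40.70 = 292.04 K.
Converting, 292.04 K = 66.01°F.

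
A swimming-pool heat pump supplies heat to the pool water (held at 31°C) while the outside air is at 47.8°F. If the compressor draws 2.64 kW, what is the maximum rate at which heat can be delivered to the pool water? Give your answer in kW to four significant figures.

36.13 kW

In absolute terms T_C = 281.93 K and T_H = 304.15 K, so ΔT = 22.22 K.
COP_Carnot = T_H/ΔT = 304.15/22.22 = 13.69.
Q̇_max = COP_Carnot × Ẇ = 13.69 × 2.640 kW = 36.13 kW.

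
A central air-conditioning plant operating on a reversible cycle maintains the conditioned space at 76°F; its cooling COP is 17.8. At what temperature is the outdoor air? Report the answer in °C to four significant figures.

41.16 °C

COP_R = T_C/(T_H − T_C) gives T_H − T_C = T_C/COP.
With T_C = 297.59 K, T_H = 297.59 × (1 + 1/17.8) = 314.31 K.
Converting, 314.31 K = 41.16°C.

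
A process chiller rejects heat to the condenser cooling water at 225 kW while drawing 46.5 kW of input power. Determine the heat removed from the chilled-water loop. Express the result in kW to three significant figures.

179 kW

For a cyclic device the first law requires Q̇_H = Q̇_C + Ẇ.
Q̇_C = Q̇_H − Ẇ = 178.5 kW.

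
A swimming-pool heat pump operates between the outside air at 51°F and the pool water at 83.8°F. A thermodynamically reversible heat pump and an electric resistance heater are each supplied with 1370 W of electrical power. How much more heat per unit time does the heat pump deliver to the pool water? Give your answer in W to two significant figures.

21000 W

In absolute terms T_C = 283.71 K and T_H = 301.93 K, so ΔT = 18.22 K.
COP_Carnot = T_H/ΔT = 301.93/18.22 = 16.57.
The heat pump delivers Q̇_H = COP × Ẇ = 22700 W; the resistance heater delivers Ẇ = 1370 W.
Extra = (COP − 1)·Ẇ = 21330 W.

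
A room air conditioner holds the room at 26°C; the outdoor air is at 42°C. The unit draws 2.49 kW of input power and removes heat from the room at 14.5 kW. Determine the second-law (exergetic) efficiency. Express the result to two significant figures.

0.31

COP_actual = Q̇_C/Ẇ = 14.50/2.490 = 5.823.
In absolute terms T_C = 299.15 K and T_H = 315.15 K, so ΔT = 16.00 K.
COP_Carnot = T_C/ΔT = 299.15/16.00 = 18.70.
η_II = COP_actual/COP_Carnot = 5.823/18.70 = 0.3115.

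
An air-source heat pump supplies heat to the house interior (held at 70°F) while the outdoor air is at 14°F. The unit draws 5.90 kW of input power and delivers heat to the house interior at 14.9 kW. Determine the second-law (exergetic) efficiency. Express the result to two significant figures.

0.27

COP_actual = Q̇_H/Ẇ = 14.90/5.900 = 2.525.
In absolute terms T_C = 263.15 K and T_H = 294.26 K, so ΔT = 31.11 K.
COP_Carnot = T_H/ΔT = 294.26/31.11 = 9.458.
η_II = COP_actual/COP_Carnot = 2.525/9.458 = 0.2670.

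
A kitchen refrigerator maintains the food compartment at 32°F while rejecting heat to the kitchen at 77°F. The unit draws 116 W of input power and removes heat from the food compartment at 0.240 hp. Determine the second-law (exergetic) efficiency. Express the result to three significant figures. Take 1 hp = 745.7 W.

Converting, Q̇_C = 0.2400 hp = 179.0 W, so COP_actual = Q̇_C/Ẇ = 179.0/116.0 = 1.543.
In absolute terms T_C = 273.15 K and T_H = 298.15 K, so ΔT = 25.00 K.
COP_Carnot = T_C/ΔT = 273.15/25.00 = 10.93.
η_II = COP_actual/COP_Carnot = 1.543/10.93 = 0.1412.

0.141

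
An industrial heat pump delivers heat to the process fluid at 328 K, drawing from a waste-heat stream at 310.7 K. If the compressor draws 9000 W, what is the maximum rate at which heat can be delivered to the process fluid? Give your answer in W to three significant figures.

The reservoir spacing is ΔT = 328 − 310.7 = 17.30 K.
COP_Carnot = T_H/ΔT = 328.00/17.30 = 18.96.
Q̇_max = COP_Carnot × Ẇ = 18.96 × 9000 W = 170600 W.

171000 W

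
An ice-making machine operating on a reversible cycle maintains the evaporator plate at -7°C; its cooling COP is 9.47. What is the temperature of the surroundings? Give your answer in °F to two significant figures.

70 °F

COP_R = T_C/(T_H − T_C) gives T_H − T_C = T_C/COP.
With T_C = 266.15 K, T_H = 266.15 × (1 + 1/9.47) = 294.25 K.
Converting, 294.25 K = 69.99°F.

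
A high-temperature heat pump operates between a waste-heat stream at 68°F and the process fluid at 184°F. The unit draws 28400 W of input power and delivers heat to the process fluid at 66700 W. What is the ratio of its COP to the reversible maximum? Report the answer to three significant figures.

COP_actual = Q̇_H/Ẇ = 66700/28400 = 2.349.
In absolute terms T_C = 293.15 K and T_H = 357.59 K, so ΔT = 64.44 K.
COP_Carnot = T_H/ΔT = 357.59/64.44 = 5.549.
η_II = COP_actual/COP_Carnot = 2.349/5.549 = 0.4233.

0.423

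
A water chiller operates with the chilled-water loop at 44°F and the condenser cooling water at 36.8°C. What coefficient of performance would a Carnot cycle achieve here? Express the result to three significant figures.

In absolute terms T_C = 279.82 K and T_H = 309.95 K, so ΔT = 30.13 K.
For a reversible cycle, COP_Carnot = T_C/ΔT = 279.82/30.13 = 9.286.

9.29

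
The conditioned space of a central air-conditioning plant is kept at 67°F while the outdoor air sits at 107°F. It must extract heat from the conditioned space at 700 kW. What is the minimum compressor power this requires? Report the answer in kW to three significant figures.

53.2 kW

In absolute terms T_C = 292.59 K and T_H = 314.82 K, so ΔT = 22.22 K.
COP_Carnot = T_C/ΔT = 292.59/22.22 = 13.17.
Ẇ_min = Q̇/COP_Carnot = 700.0/13.17 = 53.16 kW.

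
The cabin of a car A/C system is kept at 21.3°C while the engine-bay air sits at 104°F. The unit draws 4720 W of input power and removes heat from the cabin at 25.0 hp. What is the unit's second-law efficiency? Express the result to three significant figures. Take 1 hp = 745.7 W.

0.251

Converting, Q̇_C = 25.00 hp = 18640 W, so COP_actual = Q̇_C/Ẇ = 18640/4720 = 3.950.
In absolute terms T_C = 294.45 K and T_H = 313.15 K, so ΔT = 18.70 K.
COP_Carnot = T_C/ΔT = 294.45/18.70 = 15.75.
η_II = COP_actual/COP_Carnot = 3.950/15.75 = 0.2508.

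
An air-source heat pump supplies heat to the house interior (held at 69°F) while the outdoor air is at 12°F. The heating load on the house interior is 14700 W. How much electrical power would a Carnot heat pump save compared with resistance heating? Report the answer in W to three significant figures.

In absolute terms T_C = 262.04 K and T_H = 293.71 K, so ΔT = 31.67 K.
COP_Carnot = T_H/ΔT = 293.71/31.67 = 9.275.
Resistance heating needs Ẇ_res = Q̇_H = 14700 W; the reversible heat pump needs only Ẇ_hp = Q̇_H/COP = 1585 W.
Saving = 14700 − 1585 = 13120 W.

13100 W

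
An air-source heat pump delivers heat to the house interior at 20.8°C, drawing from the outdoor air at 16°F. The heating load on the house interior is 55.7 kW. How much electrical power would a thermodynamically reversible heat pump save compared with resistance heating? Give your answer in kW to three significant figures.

In absolute terms T_C = 264.26 K and T_H = 293.95 K, so ΔT = 29.69 K.
COP_Carnot = T_H/ΔT = 293.95/29.69 = 9.901.
Resistance heating needs Ẇ_res = Q̇_H = 55.70 kW; the reversible heat pump needs only Ẇ_hp = Q̇_H/COP = 5.626 kW.
Saving = 55.70 − 5.626 = 50.07 kW.

50.1 kW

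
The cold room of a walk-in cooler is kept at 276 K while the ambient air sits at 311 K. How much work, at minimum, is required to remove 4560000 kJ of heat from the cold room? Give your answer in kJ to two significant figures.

The reservoir spacing is ΔT = 311 − 276 = 35.00 K.
The reversible limit is COP_R = T_C/ΔT = 7.886, so W_min = Q_C/COP = Q_C·ΔT/T_C.
W_min = 4560000 × 35.00/276.00 = 578300 kJ.

580000 kJ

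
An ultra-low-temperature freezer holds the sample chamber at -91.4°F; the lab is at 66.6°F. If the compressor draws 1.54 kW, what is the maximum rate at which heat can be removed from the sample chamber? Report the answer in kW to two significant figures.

3.6 kW

In absolute terms T_C = 204.59 K and T_H = 292.37 K, so ΔT = 87.78 K.
COP_Carnot = T_C/ΔT = 204.59/87.78 = 2.331.
Q̇_max = COP_Carnot × Ẇ = 2.331 × 1.540 kW = 3.589 kW.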